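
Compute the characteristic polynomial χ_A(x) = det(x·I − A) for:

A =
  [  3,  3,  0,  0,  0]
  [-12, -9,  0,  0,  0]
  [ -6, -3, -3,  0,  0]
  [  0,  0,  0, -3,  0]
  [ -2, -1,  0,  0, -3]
x^5 + 15*x^4 + 90*x^3 + 270*x^2 + 405*x + 243

Expanding det(x·I − A) (e.g. by cofactor expansion or by noting that A is similar to its Jordan form J, which has the same characteristic polynomial as A) gives
  χ_A(x) = x^5 + 15*x^4 + 90*x^3 + 270*x^2 + 405*x + 243
which factors as (x + 3)^5. The eigenvalues (with algebraic multiplicities) are λ = -3 with multiplicity 5.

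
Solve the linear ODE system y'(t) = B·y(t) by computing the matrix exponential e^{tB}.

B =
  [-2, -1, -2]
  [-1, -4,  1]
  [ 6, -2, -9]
e^{tB} =
  [-t^2*exp(-5*t) + 3*t*exp(-5*t) + exp(-5*t), -t*exp(-5*t), t^2*exp(-5*t)/2 - 2*t*exp(-5*t)]
  [t^2*exp(-5*t) - t*exp(-5*t), t*exp(-5*t) + exp(-5*t), -t^2*exp(-5*t)/2 + t*exp(-5*t)]
  [-2*t^2*exp(-5*t) + 6*t*exp(-5*t), -2*t*exp(-5*t), t^2*exp(-5*t) - 4*t*exp(-5*t) + exp(-5*t)]

Strategy: write B = P · J · P⁻¹ where J is a Jordan canonical form, so e^{tB} = P · e^{tJ} · P⁻¹, and e^{tJ} can be computed block-by-block.

B has Jordan form
J =
  [-5,  1,  0]
  [ 0, -5,  1]
  [ 0,  0, -5]
(up to reordering of blocks).

Per-block formulas:
  For a 3×3 Jordan block J_3(-5): exp(t · J_3(-5)) = e^(-5t)·(I + t·N + (t^2/2)·N^2), where N is the 3×3 nilpotent shift.

After assembling e^{tJ} and conjugating by P, we get:

e^{tB} =
  [-t^2*exp(-5*t) + 3*t*exp(-5*t) + exp(-5*t), -t*exp(-5*t), t^2*exp(-5*t)/2 - 2*t*exp(-5*t)]
  [t^2*exp(-5*t) - t*exp(-5*t), t*exp(-5*t) + exp(-5*t), -t^2*exp(-5*t)/2 + t*exp(-5*t)]
  [-2*t^2*exp(-5*t) + 6*t*exp(-5*t), -2*t*exp(-5*t), t^2*exp(-5*t) - 4*t*exp(-5*t) + exp(-5*t)]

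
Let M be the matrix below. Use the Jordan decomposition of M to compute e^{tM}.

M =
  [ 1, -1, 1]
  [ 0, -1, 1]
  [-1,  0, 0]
e^{tM} =
  [t + 1, -t, t]
  [-t^2/2, t^2/2 - t + 1, -t^2/2 + t]
  [-t^2/2 - t, t^2/2, 1 - t^2/2]

Strategy: write M = P · J · P⁻¹ where J is a Jordan canonical form, so e^{tM} = P · e^{tJ} · P⁻¹, and e^{tJ} can be computed block-by-block.

M has Jordan form
J =
  [0, 1, 0]
  [0, 0, 1]
  [0, 0, 0]
(up to reordering of blocks).

Per-block formulas:
  For a 3×3 Jordan block J_3(0): exp(t · J_3(0)) = e^(0t)·(I + t·N + (t^2/2)·N^2), where N is the 3×3 nilpotent shift.

After assembling e^{tJ} and conjugating by P, we get:

e^{tM} =
  [t + 1, -t, t]
  [-t^2/2, t^2/2 - t + 1, -t^2/2 + t]
  [-t^2/2 - t, t^2/2, 1 - t^2/2]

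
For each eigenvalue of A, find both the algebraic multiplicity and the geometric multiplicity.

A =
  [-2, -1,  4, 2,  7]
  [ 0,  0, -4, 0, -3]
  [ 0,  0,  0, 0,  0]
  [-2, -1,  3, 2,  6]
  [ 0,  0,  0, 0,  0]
λ = 0: alg = 5, geom = 2

Step 1 — factor the characteristic polynomial to read off the algebraic multiplicities:
  χ_A(x) = x^5

Step 2 — compute geometric multiplicities via the rank-nullity identity g(λ) = n − rank(A − λI):
  rank(A − (0)·I) = 3, so dim ker(A − (0)·I) = n − 3 = 2

Summary:
  λ = 0: algebraic multiplicity = 5, geometric multiplicity = 2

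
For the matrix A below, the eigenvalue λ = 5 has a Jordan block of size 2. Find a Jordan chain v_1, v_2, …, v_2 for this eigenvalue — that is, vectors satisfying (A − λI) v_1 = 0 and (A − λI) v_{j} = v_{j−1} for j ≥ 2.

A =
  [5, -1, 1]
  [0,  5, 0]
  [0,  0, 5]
A Jordan chain for λ = 5 of length 2:
v_1 = (-1, 0, 0)ᵀ
v_2 = (0, 1, 0)ᵀ

Let N = A − (5)·I. We want v_2 with N^2 v_2 = 0 but N^1 v_2 ≠ 0; then v_{j-1} := N · v_j for j = 2, …, 2.

Pick v_2 = (0, 1, 0)ᵀ.
Then v_1 = N · v_2 = (-1, 0, 0)ᵀ.

Sanity check: (A − (5)·I) v_1 = (0, 0, 0)ᵀ = 0. ✓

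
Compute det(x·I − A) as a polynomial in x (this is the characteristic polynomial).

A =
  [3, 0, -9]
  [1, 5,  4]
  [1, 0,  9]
x^3 - 17*x^2 + 96*x - 180

Expanding det(x·I − A) (e.g. by cofactor expansion or by noting that A is similar to its Jordan form J, which has the same characteristic polynomial as A) gives
  χ_A(x) = x^3 - 17*x^2 + 96*x - 180
which factors as (x - 6)^2*(x - 5). The eigenvalues (with algebraic multiplicities) are λ = 5 with multiplicity 1, λ = 6 with multiplicity 2.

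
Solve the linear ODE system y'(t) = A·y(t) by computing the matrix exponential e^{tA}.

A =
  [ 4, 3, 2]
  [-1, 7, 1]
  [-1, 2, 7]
e^{tA} =
  [-t^2*exp(6*t)/2 - 2*t*exp(6*t) + exp(6*t), t^2*exp(6*t)/2 + 3*t*exp(6*t), t^2*exp(6*t)/2 + 2*t*exp(6*t)]
  [-t*exp(6*t), t*exp(6*t) + exp(6*t), t*exp(6*t)]
  [-t^2*exp(6*t)/2 - t*exp(6*t), t^2*exp(6*t)/2 + 2*t*exp(6*t), t^2*exp(6*t)/2 + t*exp(6*t) + exp(6*t)]

Strategy: write A = P · J · P⁻¹ where J is a Jordan canonical form, so e^{tA} = P · e^{tJ} · P⁻¹, and e^{tJ} can be computed block-by-block.

A has Jordan form
J =
  [6, 1, 0]
  [0, 6, 1]
  [0, 0, 6]
(up to reordering of blocks).

Per-block formulas:
  For a 3×3 Jordan block J_3(6): exp(t · J_3(6)) = e^(6t)·(I + t·N + (t^2/2)·N^2), where N is the 3×3 nilpotent shift.

After assembling e^{tJ} and conjugating by P, we get:

e^{tA} =
  [-t^2*exp(6*t)/2 - 2*t*exp(6*t) + exp(6*t), t^2*exp(6*t)/2 + 3*t*exp(6*t), t^2*exp(6*t)/2 + 2*t*exp(6*t)]
  [-t*exp(6*t), t*exp(6*t) + exp(6*t), t*exp(6*t)]
  [-t^2*exp(6*t)/2 - t*exp(6*t), t^2*exp(6*t)/2 + 2*t*exp(6*t), t^2*exp(6*t)/2 + t*exp(6*t) + exp(6*t)]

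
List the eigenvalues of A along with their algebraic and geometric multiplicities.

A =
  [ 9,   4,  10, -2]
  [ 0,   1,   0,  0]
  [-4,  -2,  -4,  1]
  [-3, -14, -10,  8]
λ = 1: alg = 2, geom = 2; λ = 6: alg = 2, geom = 1

Step 1 — factor the characteristic polynomial to read off the algebraic multiplicities:
  χ_A(x) = (x - 6)^2*(x - 1)^2

Step 2 — compute geometric multiplicities via the rank-nullity identity g(λ) = n − rank(A − λI):
  rank(A − (1)·I) = 2, so dim ker(A − (1)·I) = n − 2 = 2
  rank(A − (6)·I) = 3, so dim ker(A − (6)·I) = n − 3 = 1

Summary:
  λ = 1: algebraic multiplicity = 2, geometric multiplicity = 2
  λ = 6: algebraic multiplicity = 2, geometric multiplicity = 1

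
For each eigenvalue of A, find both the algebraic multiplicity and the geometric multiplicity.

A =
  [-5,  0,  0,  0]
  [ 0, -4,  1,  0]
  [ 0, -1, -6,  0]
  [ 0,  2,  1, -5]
λ = -5: alg = 4, geom = 2

Step 1 — factor the characteristic polynomial to read off the algebraic multiplicities:
  χ_A(x) = (x + 5)^4

Step 2 — compute geometric multiplicities via the rank-nullity identity g(λ) = n − rank(A − λI):
  rank(A − (-5)·I) = 2, so dim ker(A − (-5)·I) = n − 2 = 2

Summary:
  λ = -5: algebraic multiplicity = 4, geometric multiplicity = 2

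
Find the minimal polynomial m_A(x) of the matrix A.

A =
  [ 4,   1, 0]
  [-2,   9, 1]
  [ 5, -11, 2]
x^3 - 15*x^2 + 75*x - 125

The characteristic polynomial is χ_A(x) = (x - 5)^3, so the eigenvalues are known. The minimal polynomial is
  m_A(x) = Π_λ (x − λ)^{k_λ}
where k_λ is the size of the *largest* Jordan block for λ (equivalently, the smallest k with (A − λI)^k v = 0 for every generalised eigenvector v of λ).

  λ = 5: largest Jordan block has size 3, contributing (x − 5)^3

So m_A(x) = (x - 5)^3 = x^3 - 15*x^2 + 75*x - 125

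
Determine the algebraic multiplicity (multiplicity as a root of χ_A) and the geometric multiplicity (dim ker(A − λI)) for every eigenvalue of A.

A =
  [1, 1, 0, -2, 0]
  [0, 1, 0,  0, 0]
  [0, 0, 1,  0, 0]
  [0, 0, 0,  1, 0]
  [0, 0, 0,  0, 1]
λ = 1: alg = 5, geom = 4

Step 1 — factor the characteristic polynomial to read off the algebraic multiplicities:
  χ_A(x) = (x - 1)^5

Step 2 — compute geometric multiplicities via the rank-nullity identity g(λ) = n − rank(A − λI):
  rank(A − (1)·I) = 1, so dim ker(A − (1)·I) = n − 1 = 4

Summary:
  λ = 1: algebraic multiplicity = 5, geometric multiplicity = 4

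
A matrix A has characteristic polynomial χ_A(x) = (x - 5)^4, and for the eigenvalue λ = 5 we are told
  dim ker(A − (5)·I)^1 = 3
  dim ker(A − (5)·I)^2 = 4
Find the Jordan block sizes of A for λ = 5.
Block sizes for λ = 5: [2, 1, 1]

From the dimensions of kernels of powers, the number of Jordan blocks of size at least j is d_j − d_{j−1} where d_j = dim ker(N^j) (with d_0 = 0). Computing the differences gives [3, 1].
The number of blocks of size exactly k is (#blocks of size ≥ k) − (#blocks of size ≥ k + 1), so the partition is: 2 block(s) of size 1, 1 block(s) of size 2.
In nonincreasing order the block sizes are [2, 1, 1].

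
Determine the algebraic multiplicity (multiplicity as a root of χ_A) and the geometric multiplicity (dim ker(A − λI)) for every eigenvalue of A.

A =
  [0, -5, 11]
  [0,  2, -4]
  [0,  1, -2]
λ = 0: alg = 3, geom = 1

Step 1 — factor the characteristic polynomial to read off the algebraic multiplicities:
  χ_A(x) = x^3

Step 2 — compute geometric multiplicities via the rank-nullity identity g(λ) = n − rank(A − λI):
  rank(A − (0)·I) = 2, so dim ker(A − (0)·I) = n − 2 = 1

Summary:
  λ = 0: algebraic multiplicity = 3, geometric multiplicity = 1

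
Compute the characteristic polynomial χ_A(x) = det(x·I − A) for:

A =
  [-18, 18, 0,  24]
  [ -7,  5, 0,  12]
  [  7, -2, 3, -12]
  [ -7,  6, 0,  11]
x^4 - x^3 - 17*x^2 + 21*x + 36

Expanding det(x·I − A) (e.g. by cofactor expansion or by noting that A is similar to its Jordan form J, which has the same characteristic polynomial as A) gives
  χ_A(x) = x^4 - x^3 - 17*x^2 + 21*x + 36
which factors as (x - 3)^2*(x + 1)*(x + 4). The eigenvalues (with algebraic multiplicities) are λ = -4 with multiplicity 1, λ = -1 with multiplicity 1, λ = 3 with multiplicity 2.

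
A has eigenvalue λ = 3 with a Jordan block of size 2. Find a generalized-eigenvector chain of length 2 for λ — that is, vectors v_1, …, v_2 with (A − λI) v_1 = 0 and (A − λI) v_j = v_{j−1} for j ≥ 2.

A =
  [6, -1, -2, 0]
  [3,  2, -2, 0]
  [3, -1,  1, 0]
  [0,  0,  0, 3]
A Jordan chain for λ = 3 of length 2:
v_1 = (3, 3, 3, 0)ᵀ
v_2 = (1, 0, 0, 0)ᵀ

Let N = A − (3)·I. We want v_2 with N^2 v_2 = 0 but N^1 v_2 ≠ 0; then v_{j-1} := N · v_j for j = 2, …, 2.

Pick v_2 = (1, 0, 0, 0)ᵀ.
Then v_1 = N · v_2 = (3, 3, 3, 0)ᵀ.

Sanity check: (A − (3)·I) v_1 = (0, 0, 0, 0)ᵀ = 0. ✓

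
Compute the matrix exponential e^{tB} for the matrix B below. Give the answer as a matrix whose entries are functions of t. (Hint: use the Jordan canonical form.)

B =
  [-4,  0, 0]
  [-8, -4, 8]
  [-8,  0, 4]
e^{tB} =
  [exp(-4*t), 0, 0]
  [-exp(4*t) + exp(-4*t), exp(-4*t), exp(4*t) - exp(-4*t)]
  [-exp(4*t) + exp(-4*t), 0, exp(4*t)]

Strategy: write B = P · J · P⁻¹ where J is a Jordan canonical form, so e^{tB} = P · e^{tJ} · P⁻¹, and e^{tJ} can be computed block-by-block.

B has Jordan form
J =
  [-4,  0, 0]
  [ 0, -4, 0]
  [ 0,  0, 4]
(up to reordering of blocks).

Per-block formulas:
  For a 1×1 block at λ = -4: exp(t · [-4]) = [e^(-4t)].
  For a 1×1 block at λ = 4: exp(t · [4]) = [e^(4t)].

After assembling e^{tJ} and conjugating by P, we get:

e^{tB} =
  [exp(-4*t), 0, 0]
  [-exp(4*t) + exp(-4*t), exp(-4*t), exp(4*t) - exp(-4*t)]
  [-exp(4*t) + exp(-4*t), 0, exp(4*t)]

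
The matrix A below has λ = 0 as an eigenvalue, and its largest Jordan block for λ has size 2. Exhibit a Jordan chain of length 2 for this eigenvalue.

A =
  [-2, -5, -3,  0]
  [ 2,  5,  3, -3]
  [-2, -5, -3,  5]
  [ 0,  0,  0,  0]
A Jordan chain for λ = 0 of length 2:
v_1 = (-2, 2, -2, 0)ᵀ
v_2 = (1, 0, 0, 0)ᵀ

Let N = A − (0)·I. We want v_2 with N^2 v_2 = 0 but N^1 v_2 ≠ 0; then v_{j-1} := N · v_j for j = 2, …, 2.

Pick v_2 = (1, 0, 0, 0)ᵀ.
Then v_1 = N · v_2 = (-2, 2, -2, 0)ᵀ.

Sanity check: (A − (0)·I) v_1 = (0, 0, 0, 0)ᵀ = 0. ✓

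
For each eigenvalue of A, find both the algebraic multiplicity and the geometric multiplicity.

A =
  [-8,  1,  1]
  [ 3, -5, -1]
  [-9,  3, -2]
λ = -5: alg = 3, geom = 1

Step 1 — factor the characteristic polynomial to read off the algebraic multiplicities:
  χ_A(x) = (x + 5)^3

Step 2 — compute geometric multiplicities via the rank-nullity identity g(λ) = n − rank(A − λI):
  rank(A − (-5)·I) = 2, so dim ker(A − (-5)·I) = n − 2 = 1

Summary:
  λ = -5: algebraic multiplicity = 3, geometric multiplicity = 1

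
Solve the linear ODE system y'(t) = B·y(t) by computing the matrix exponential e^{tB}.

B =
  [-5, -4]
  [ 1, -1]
e^{tB} =
  [-2*t*exp(-3*t) + exp(-3*t), -4*t*exp(-3*t)]
  [t*exp(-3*t), 2*t*exp(-3*t) + exp(-3*t)]

Strategy: write B = P · J · P⁻¹ where J is a Jordan canonical form, so e^{tB} = P · e^{tJ} · P⁻¹, and e^{tJ} can be computed block-by-block.

B has Jordan form
J =
  [-3,  1]
  [ 0, -3]
(up to reordering of blocks).

Per-block formulas:
  For a 2×2 Jordan block J_2(-3): exp(t · J_2(-3)) = e^(-3t)·(I + t·N), where N is the 2×2 nilpotent shift.

After assembling e^{tJ} and conjugating by P, we get:

e^{tB} =
  [-2*t*exp(-3*t) + exp(-3*t), -4*t*exp(-3*t)]
  [t*exp(-3*t), 2*t*exp(-3*t) + exp(-3*t)]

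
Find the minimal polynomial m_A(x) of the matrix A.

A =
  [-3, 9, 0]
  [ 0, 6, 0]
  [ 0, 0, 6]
x^2 - 3*x - 18

The characteristic polynomial is χ_A(x) = (x - 6)^2*(x + 3), so the eigenvalues are known. The minimal polynomial is
  m_A(x) = Π_λ (x − λ)^{k_λ}
where k_λ is the size of the *largest* Jordan block for λ (equivalently, the smallest k with (A − λI)^k v = 0 for every generalised eigenvector v of λ).

  λ = -3: largest Jordan block has size 1, contributing (x + 3)
  λ = 6: largest Jordan block has size 1, contributing (x − 6)

So m_A(x) = (x - 6)*(x + 3) = x^2 - 3*x - 18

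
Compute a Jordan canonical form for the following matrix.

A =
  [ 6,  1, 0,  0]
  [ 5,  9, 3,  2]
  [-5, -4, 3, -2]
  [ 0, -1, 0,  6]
J_3(6) ⊕ J_1(6)

The characteristic polynomial is
  det(x·I − A) = x^4 - 24*x^3 + 216*x^2 - 864*x + 1296 = (x - 6)^4

Eigenvalues and multiplicities (the geometric multiplicity of λ is n − rank(A − λI), which equals the number of Jordan blocks for λ):
  λ = 6: algebraic multiplicity = 4, geometric multiplicity = 2

Determining the block sizes for each eigenvalue:
  λ = 6: with am = 4 and gm = 2, the partition is not yet determined (e.g. several partitions of 4 into 2 parts exist). Let N = A − (6)·I. Computing rank(N^1) = 2, rank(N^2) = 1, rank(N^3) = 0; the number of blocks of size ≥ j is rank(N^{j−1}) − rank(N^j), giving [2, 1, 1]. So we have 1 block(s) of size 3, 1 block(s) of size 1 → block sizes [3, 1]

Assembling the blocks gives a Jordan form
J =
  [6, 1, 0, 0]
  [0, 6, 1, 0]
  [0, 0, 6, 0]
  [0, 0, 0, 6]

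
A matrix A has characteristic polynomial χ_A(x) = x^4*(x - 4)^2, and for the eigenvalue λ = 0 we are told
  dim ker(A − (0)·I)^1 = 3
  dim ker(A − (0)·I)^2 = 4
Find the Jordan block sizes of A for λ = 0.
Block sizes for λ = 0: [2, 1, 1]

From the dimensions of kernels of powers, the number of Jordan blocks of size at least j is d_j − d_{j−1} where d_j = dim ker(N^j) (with d_0 = 0). Computing the differences gives [3, 1].
The number of blocks of size exactly k is (#blocks of size ≥ k) − (#blocks of size ≥ k + 1), so the partition is: 2 block(s) of size 1, 1 block(s) of size 2.
In nonincreasing order the block sizes are [2, 1, 1].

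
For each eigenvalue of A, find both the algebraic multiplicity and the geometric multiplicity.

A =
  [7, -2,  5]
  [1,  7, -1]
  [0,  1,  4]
λ = 6: alg = 3, geom = 1

Step 1 — factor the characteristic polynomial to read off the algebraic multiplicities:
  χ_A(x) = (x - 6)^3

Step 2 — compute geometric multiplicities via the rank-nullity identity g(λ) = n − rank(A − λI):
  rank(A − (6)·I) = 2, so dim ker(A − (6)·I) = n − 2 = 1

Summary:
  λ = 6: algebraic multiplicity = 3, geometric multiplicity = 1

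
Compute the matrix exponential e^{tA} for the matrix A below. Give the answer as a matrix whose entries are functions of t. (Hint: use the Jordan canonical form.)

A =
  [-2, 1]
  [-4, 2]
e^{tA} =
  [1 - 2*t, t]
  [-4*t, 2*t + 1]

Strategy: write A = P · J · P⁻¹ where J is a Jordan canonical form, so e^{tA} = P · e^{tJ} · P⁻¹, and e^{tJ} can be computed block-by-block.

A has Jordan form
J =
  [0, 1]
  [0, 0]
(up to reordering of blocks).

Per-block formulas:
  For a 2×2 Jordan block J_2(0): exp(t · J_2(0)) = e^(0t)·(I + t·N), where N is the 2×2 nilpotent shift.

After assembling e^{tJ} and conjugating by P, we get:

e^{tA} =
  [1 - 2*t, t]
  [-4*t, 2*t + 1]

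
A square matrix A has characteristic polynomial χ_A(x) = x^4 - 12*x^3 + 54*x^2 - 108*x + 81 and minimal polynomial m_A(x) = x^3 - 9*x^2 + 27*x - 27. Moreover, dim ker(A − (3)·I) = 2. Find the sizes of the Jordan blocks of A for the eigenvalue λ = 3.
Block sizes for λ = 3: [3, 1]

Step 1 — from the characteristic polynomial, algebraic multiplicity of λ = 3 is 4. From dim ker(A − (3)·I) = 2, there are exactly 2 Jordan blocks for λ = 3.
Step 2 — from the minimal polynomial, the factor (x − 3)^3 tells us the largest block for λ = 3 has size 3.
Step 3 — with total size 4, 2 blocks, and largest block 3, the block sizes (in nonincreasing order) are [3, 1].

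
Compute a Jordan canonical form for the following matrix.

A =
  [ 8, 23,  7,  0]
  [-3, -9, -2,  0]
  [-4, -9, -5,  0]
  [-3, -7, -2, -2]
J_3(-2) ⊕ J_1(-2)

The characteristic polynomial is
  det(x·I − A) = x^4 + 8*x^3 + 24*x^2 + 32*x + 16 = (x + 2)^4

Eigenvalues and multiplicities (the geometric multiplicity of λ is n − rank(A − λI), which equals the number of Jordan blocks for λ):
  λ = -2: algebraic multiplicity = 4, geometric multiplicity = 2

Determining the block sizes for each eigenvalue:
  λ = -2: with am = 4 and gm = 2, the partition is not yet determined (e.g. several partitions of 4 into 2 parts exist). Let N = A − (-2)·I. Computing rank(N^1) = 2, rank(N^2) = 1, rank(N^3) = 0; the number of blocks of size ≥ j is rank(N^{j−1}) − rank(N^j), giving [2, 1, 1]. So we have 1 block(s) of size 3, 1 block(s) of size 1 → block sizes [3, 1]

Assembling the blocks gives a Jordan form
J =
  [-2,  1,  0,  0]
  [ 0, -2,  1,  0]
  [ 0,  0, -2,  0]
  [ 0,  0,  0, -2]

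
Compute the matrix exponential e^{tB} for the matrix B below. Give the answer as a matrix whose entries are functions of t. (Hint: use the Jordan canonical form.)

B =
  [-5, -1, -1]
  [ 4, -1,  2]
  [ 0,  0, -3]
e^{tB} =
  [-2*t*exp(-3*t) + exp(-3*t), -t*exp(-3*t), -t*exp(-3*t)]
  [4*t*exp(-3*t), 2*t*exp(-3*t) + exp(-3*t), 2*t*exp(-3*t)]
  [0, 0, exp(-3*t)]

Strategy: write B = P · J · P⁻¹ where J is a Jordan canonical form, so e^{tB} = P · e^{tJ} · P⁻¹, and e^{tJ} can be computed block-by-block.

B has Jordan form
J =
  [-3,  1,  0]
  [ 0, -3,  0]
  [ 0,  0, -3]
(up to reordering of blocks).

Per-block formulas:
  For a 1×1 block at λ = -3: exp(t · [-3]) = [e^(-3t)].
  For a 2×2 Jordan block J_2(-3): exp(t · J_2(-3)) = e^(-3t)·(I + t·N), where N is the 2×2 nilpotent shift.

After assembling e^{tJ} and conjugating by P, we get:

e^{tB} =
  [-2*t*exp(-3*t) + exp(-3*t), -t*exp(-3*t), -t*exp(-3*t)]
  [4*t*exp(-3*t), 2*t*exp(-3*t) + exp(-3*t), 2*t*exp(-3*t)]
  [0, 0, exp(-3*t)]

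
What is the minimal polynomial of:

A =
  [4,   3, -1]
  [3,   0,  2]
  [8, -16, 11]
x^3 - 15*x^2 + 75*x - 125

The characteristic polynomial is χ_A(x) = (x - 5)^3, so the eigenvalues are known. The minimal polynomial is
  m_A(x) = Π_λ (x − λ)^{k_λ}
where k_λ is the size of the *largest* Jordan block for λ (equivalently, the smallest k with (A − λI)^k v = 0 for every generalised eigenvector v of λ).

  λ = 5: largest Jordan block has size 3, contributing (x − 5)^3

So m_A(x) = (x - 5)^3 = x^3 - 15*x^2 + 75*x - 125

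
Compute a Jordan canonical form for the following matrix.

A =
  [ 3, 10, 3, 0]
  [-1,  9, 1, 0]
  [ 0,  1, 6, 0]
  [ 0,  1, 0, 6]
J_3(6) ⊕ J_1(6)

The characteristic polynomial is
  det(x·I − A) = x^4 - 24*x^3 + 216*x^2 - 864*x + 1296 = (x - 6)^4

Eigenvalues and multiplicities (the geometric multiplicity of λ is n − rank(A − λI), which equals the number of Jordan blocks for λ):
  λ = 6: algebraic multiplicity = 4, geometric multiplicity = 2

Determining the block sizes for each eigenvalue:
  λ = 6: with am = 4 and gm = 2, the partition is not yet determined (e.g. several partitions of 4 into 2 parts exist). Let N = A − (6)·I. Computing rank(N^1) = 2, rank(N^2) = 1, rank(N^3) = 0; the number of blocks of size ≥ j is rank(N^{j−1}) − rank(N^j), giving [2, 1, 1]. So we have 1 block(s) of size 3, 1 block(s) of size 1 → block sizes [3, 1]

Assembling the blocks gives a Jordan form
J =
  [6, 1, 0, 0]
  [0, 6, 1, 0]
  [0, 0, 6, 0]
  [0, 0, 0, 6]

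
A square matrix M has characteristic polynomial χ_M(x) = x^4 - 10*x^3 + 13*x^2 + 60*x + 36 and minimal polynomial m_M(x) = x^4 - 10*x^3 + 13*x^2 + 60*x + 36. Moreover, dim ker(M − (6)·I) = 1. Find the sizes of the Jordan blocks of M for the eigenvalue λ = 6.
Block sizes for λ = 6: [2]

Step 1 — from the characteristic polynomial, algebraic multiplicity of λ = 6 is 2. From dim ker(M − (6)·I) = 1, there are exactly 1 Jordan blocks for λ = 6.
Step 2 — from the minimal polynomial, the factor (x − 6)^2 tells us the largest block for λ = 6 has size 2.
Step 3 — with total size 2, 1 blocks, and largest block 2, the block sizes (in nonincreasing order) are [2].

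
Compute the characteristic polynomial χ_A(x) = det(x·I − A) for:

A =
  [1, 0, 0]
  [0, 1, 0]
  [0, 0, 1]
x^3 - 3*x^2 + 3*x - 1

Expanding det(x·I − A) (e.g. by cofactor expansion or by noting that A is similar to its Jordan form J, which has the same characteristic polynomial as A) gives
  χ_A(x) = x^3 - 3*x^2 + 3*x - 1
which factors as (x - 1)^3. The eigenvalues (with algebraic multiplicities) are λ = 1 with multiplicity 3.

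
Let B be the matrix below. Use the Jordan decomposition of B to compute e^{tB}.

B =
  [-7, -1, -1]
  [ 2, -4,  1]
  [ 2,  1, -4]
e^{tB} =
  [-2*t*exp(-5*t) + exp(-5*t), -t*exp(-5*t), -t*exp(-5*t)]
  [2*t*exp(-5*t), t*exp(-5*t) + exp(-5*t), t*exp(-5*t)]
  [2*t*exp(-5*t), t*exp(-5*t), t*exp(-5*t) + exp(-5*t)]

Strategy: write B = P · J · P⁻¹ where J is a Jordan canonical form, so e^{tB} = P · e^{tJ} · P⁻¹, and e^{tJ} can be computed block-by-block.

B has Jordan form
J =
  [-5,  1,  0]
  [ 0, -5,  0]
  [ 0,  0, -5]
(up to reordering of blocks).

Per-block formulas:
  For a 2×2 Jordan block J_2(-5): exp(t · J_2(-5)) = e^(-5t)·(I + t·N), where N is the 2×2 nilpotent shift.
  For a 1×1 block at λ = -5: exp(t · [-5]) = [e^(-5t)].

After assembling e^{tJ} and conjugating by P, we get:

e^{tB} =
  [-2*t*exp(-5*t) + exp(-5*t), -t*exp(-5*t), -t*exp(-5*t)]
  [2*t*exp(-5*t), t*exp(-5*t) + exp(-5*t), t*exp(-5*t)]
  [2*t*exp(-5*t), t*exp(-5*t), t*exp(-5*t) + exp(-5*t)]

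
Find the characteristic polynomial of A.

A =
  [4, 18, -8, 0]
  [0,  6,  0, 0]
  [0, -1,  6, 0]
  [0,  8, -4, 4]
x^4 - 20*x^3 + 148*x^2 - 480*x + 576

Expanding det(x·I − A) (e.g. by cofactor expansion or by noting that A is similar to its Jordan form J, which has the same characteristic polynomial as A) gives
  χ_A(x) = x^4 - 20*x^3 + 148*x^2 - 480*x + 576
which factors as (x - 6)^2*(x - 4)^2. The eigenvalues (with algebraic multiplicities) are λ = 4 with multiplicity 2, λ = 6 with multiplicity 2.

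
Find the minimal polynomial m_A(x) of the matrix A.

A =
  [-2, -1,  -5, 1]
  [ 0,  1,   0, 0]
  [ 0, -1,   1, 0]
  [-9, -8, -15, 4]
x^2 - 2*x + 1

The characteristic polynomial is χ_A(x) = (x - 1)^4, so the eigenvalues are known. The minimal polynomial is
  m_A(x) = Π_λ (x − λ)^{k_λ}
where k_λ is the size of the *largest* Jordan block for λ (equivalently, the smallest k with (A − λI)^k v = 0 for every generalised eigenvector v of λ).

  λ = 1: largest Jordan block has size 2, contributing (x − 1)^2

So m_A(x) = (x - 1)^2 = x^2 - 2*x + 1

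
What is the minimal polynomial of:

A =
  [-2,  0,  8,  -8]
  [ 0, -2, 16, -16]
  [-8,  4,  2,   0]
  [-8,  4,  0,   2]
x^2 - 4

The characteristic polynomial is χ_A(x) = (x - 2)^2*(x + 2)^2, so the eigenvalues are known. The minimal polynomial is
  m_A(x) = Π_λ (x − λ)^{k_λ}
where k_λ is the size of the *largest* Jordan block for λ (equivalently, the smallest k with (A − λI)^k v = 0 for every generalised eigenvector v of λ).

  λ = -2: largest Jordan block has size 1, contributing (x + 2)
  λ = 2: largest Jordan block has size 1, contributing (x − 2)

So m_A(x) = (x - 2)*(x + 2) = x^2 - 4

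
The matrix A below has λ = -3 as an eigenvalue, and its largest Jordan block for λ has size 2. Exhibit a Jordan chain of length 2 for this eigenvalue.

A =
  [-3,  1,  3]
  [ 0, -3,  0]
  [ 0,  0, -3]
A Jordan chain for λ = -3 of length 2:
v_1 = (1, 0, 0)ᵀ
v_2 = (0, 1, 0)ᵀ

Let N = A − (-3)·I. We want v_2 with N^2 v_2 = 0 but N^1 v_2 ≠ 0; then v_{j-1} := N · v_j for j = 2, …, 2.

Pick v_2 = (0, 1, 0)ᵀ.
Then v_1 = N · v_2 = (1, 0, 0)ᵀ.

Sanity check: (A − (-3)·I) v_1 = (0, 0, 0)ᵀ = 0. ✓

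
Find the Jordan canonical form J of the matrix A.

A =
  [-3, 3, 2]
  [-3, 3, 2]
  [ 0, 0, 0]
J_2(0) ⊕ J_1(0)

The characteristic polynomial is
  det(x·I − A) = x^3

Eigenvalues and multiplicities (the geometric multiplicity of λ is n − rank(A − λI), which equals the number of Jordan blocks for λ):
  λ = 0: algebraic multiplicity = 3, geometric multiplicity = 2

Determining the block sizes for each eigenvalue:
  λ = 0: 2 blocks summing to 3 forces exactly one block of size 2 and the rest size 1 → block sizes [2, 1]

Assembling the blocks gives a Jordan form
J =
  [0, 1, 0]
  [0, 0, 0]
  [0, 0, 0]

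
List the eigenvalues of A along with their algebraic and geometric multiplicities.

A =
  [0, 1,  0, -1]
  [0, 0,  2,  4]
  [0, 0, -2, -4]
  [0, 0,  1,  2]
λ = 0: alg = 4, geom = 2

Step 1 — factor the characteristic polynomial to read off the algebraic multiplicities:
  χ_A(x) = x^4

Step 2 — compute geometric multiplicities via the rank-nullity identity g(λ) = n − rank(A − λI):
  rank(A − (0)·I) = 2, so dim ker(A − (0)·I) = n − 2 = 2

Summary:
  λ = 0: algebraic multiplicity = 4, geometric multiplicity = 2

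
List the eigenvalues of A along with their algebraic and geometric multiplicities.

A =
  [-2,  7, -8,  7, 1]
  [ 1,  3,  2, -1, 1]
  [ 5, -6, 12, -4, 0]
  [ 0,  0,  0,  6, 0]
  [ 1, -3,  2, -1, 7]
λ = 2: alg = 1, geom = 1; λ = 6: alg = 4, geom = 2

Step 1 — factor the characteristic polynomial to read off the algebraic multiplicities:
  χ_A(x) = (x - 6)^4*(x - 2)

Step 2 — compute geometric multiplicities via the rank-nullity identity g(λ) = n − rank(A − λI):
  rank(A − (2)·I) = 4, so dim ker(A − (2)·I) = n − 4 = 1
  rank(A − (6)·I) = 3, so dim ker(A − (6)·I) = n − 3 = 2

Summary:
  λ = 2: algebraic multiplicity = 1, geometric multiplicity = 1
  λ = 6: algebraic multiplicity = 4, geometric multiplicity = 2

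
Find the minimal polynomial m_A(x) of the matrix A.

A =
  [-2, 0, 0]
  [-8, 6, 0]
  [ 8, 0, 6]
x^2 - 4*x - 12

The characteristic polynomial is χ_A(x) = (x - 6)^2*(x + 2), so the eigenvalues are known. The minimal polynomial is
  m_A(x) = Π_λ (x − λ)^{k_λ}
where k_λ is the size of the *largest* Jordan block for λ (equivalently, the smallest k with (A − λI)^k v = 0 for every generalised eigenvector v of λ).

  λ = -2: largest Jordan block has size 1, contributing (x + 2)
  λ = 6: largest Jordan block has size 1, contributing (x − 6)

So m_A(x) = (x - 6)*(x + 2) = x^2 - 4*x - 12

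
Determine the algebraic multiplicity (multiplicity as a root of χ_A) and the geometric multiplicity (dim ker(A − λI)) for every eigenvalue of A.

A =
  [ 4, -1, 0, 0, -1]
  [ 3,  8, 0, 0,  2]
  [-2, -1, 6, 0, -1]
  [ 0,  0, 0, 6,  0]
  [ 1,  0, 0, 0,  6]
λ = 6: alg = 5, geom = 3

Step 1 — factor the characteristic polynomial to read off the algebraic multiplicities:
  χ_A(x) = (x - 6)^5

Step 2 — compute geometric multiplicities via the rank-nullity identity g(λ) = n − rank(A − λI):
  rank(A − (6)·I) = 2, so dim ker(A − (6)·I) = n − 2 = 3

Summary:
  λ = 6: algebraic multiplicity = 5, geometric multiplicity = 3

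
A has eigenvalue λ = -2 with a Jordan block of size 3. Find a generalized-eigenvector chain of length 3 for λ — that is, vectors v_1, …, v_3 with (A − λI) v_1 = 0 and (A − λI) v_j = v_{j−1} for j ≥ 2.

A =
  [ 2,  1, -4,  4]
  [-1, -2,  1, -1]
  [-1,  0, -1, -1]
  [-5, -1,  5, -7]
A Jordan chain for λ = -2 of length 3:
v_1 = (-1, 0, 0, 1)ᵀ
v_2 = (4, -1, -1, -5)ᵀ
v_3 = (1, 0, 0, 0)ᵀ

Let N = A − (-2)·I. We want v_3 with N^3 v_3 = 0 but N^2 v_3 ≠ 0; then v_{j-1} := N · v_j for j = 3, …, 2.

Pick v_3 = (1, 0, 0, 0)ᵀ.
Then v_2 = N · v_3 = (4, -1, -1, -5)ᵀ.
Then v_1 = N · v_2 = (-1, 0, 0, 1)ᵀ.

Sanity check: (A − (-2)·I) v_1 = (0, 0, 0, 0)ᵀ = 0. ✓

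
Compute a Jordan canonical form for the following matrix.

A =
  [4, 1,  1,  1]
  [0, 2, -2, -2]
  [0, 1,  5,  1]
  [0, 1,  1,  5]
J_2(4) ⊕ J_1(4) ⊕ J_1(4)

The characteristic polynomial is
  det(x·I − A) = x^4 - 16*x^3 + 96*x^2 - 256*x + 256 = (x - 4)^4

Eigenvalues and multiplicities (the geometric multiplicity of λ is n − rank(A − λI), which equals the number of Jordan blocks for λ):
  λ = 4: algebraic multiplicity = 4, geometric multiplicity = 3

Determining the block sizes for each eigenvalue:
  λ = 4: 3 blocks summing to 4 forces exactly one block of size 2 and the rest size 1 → block sizes [2, 1, 1]

Assembling the blocks gives a Jordan form
J =
  [4, 1, 0, 0]
  [0, 4, 0, 0]
  [0, 0, 4, 0]
  [0, 0, 0, 4]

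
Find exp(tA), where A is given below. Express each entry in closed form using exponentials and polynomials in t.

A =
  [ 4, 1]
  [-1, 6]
e^{tA} =
  [-t*exp(5*t) + exp(5*t), t*exp(5*t)]
  [-t*exp(5*t), t*exp(5*t) + exp(5*t)]

Strategy: write A = P · J · P⁻¹ where J is a Jordan canonical form, so e^{tA} = P · e^{tJ} · P⁻¹, and e^{tJ} can be computed block-by-block.

A has Jordan form
J =
  [5, 1]
  [0, 5]
(up to reordering of blocks).

Per-block formulas:
  For a 2×2 Jordan block J_2(5): exp(t · J_2(5)) = e^(5t)·(I + t·N), where N is the 2×2 nilpotent shift.

After assembling e^{tJ} and conjugating by P, we get:

e^{tA} =
  [-t*exp(5*t) + exp(5*t), t*exp(5*t)]
  [-t*exp(5*t), t*exp(5*t) + exp(5*t)]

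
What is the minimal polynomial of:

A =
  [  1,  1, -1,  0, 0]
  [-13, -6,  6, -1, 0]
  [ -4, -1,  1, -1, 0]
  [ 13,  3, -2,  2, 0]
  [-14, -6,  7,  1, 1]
x^4 + 2*x^3 - 3*x^2 - 4*x + 4

The characteristic polynomial is χ_A(x) = (x - 1)^3*(x + 2)^2, so the eigenvalues are known. The minimal polynomial is
  m_A(x) = Π_λ (x − λ)^{k_λ}
where k_λ is the size of the *largest* Jordan block for λ (equivalently, the smallest k with (A − λI)^k v = 0 for every generalised eigenvector v of λ).

  λ = -2: largest Jordan block has size 2, contributing (x + 2)^2
  λ = 1: largest Jordan block has size 2, contributing (x − 1)^2

So m_A(x) = (x - 1)^2*(x + 2)^2 = x^4 + 2*x^3 - 3*x^2 - 4*x + 4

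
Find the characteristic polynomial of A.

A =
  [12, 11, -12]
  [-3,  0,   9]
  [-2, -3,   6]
x^3 - 18*x^2 + 108*x - 216

Expanding det(x·I − A) (e.g. by cofactor expansion or by noting that A is similar to its Jordan form J, which has the same characteristic polynomial as A) gives
  χ_A(x) = x^3 - 18*x^2 + 108*x - 216
which factors as (x - 6)^3. The eigenvalues (with algebraic multiplicities) are λ = 6 with multiplicity 3.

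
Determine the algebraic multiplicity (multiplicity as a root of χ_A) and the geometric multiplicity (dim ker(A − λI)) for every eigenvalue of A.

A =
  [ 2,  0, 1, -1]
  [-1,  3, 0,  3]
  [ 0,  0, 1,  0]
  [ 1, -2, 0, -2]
λ = 1: alg = 4, geom = 2

Step 1 — factor the characteristic polynomial to read off the algebraic multiplicities:
  χ_A(x) = (x - 1)^4

Step 2 — compute geometric multiplicities via the rank-nullity identity g(λ) = n − rank(A − λI):
  rank(A − (1)·I) = 2, so dim ker(A − (1)·I) = n − 2 = 2

Summary:
  λ = 1: algebraic multiplicity = 4, geometric multiplicity = 2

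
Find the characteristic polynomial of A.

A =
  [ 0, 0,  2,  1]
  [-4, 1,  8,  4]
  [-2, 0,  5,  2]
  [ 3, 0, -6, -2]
x^4 - 4*x^3 + 6*x^2 - 4*x + 1

Expanding det(x·I − A) (e.g. by cofactor expansion or by noting that A is similar to its Jordan form J, which has the same characteristic polynomial as A) gives
  χ_A(x) = x^4 - 4*x^3 + 6*x^2 - 4*x + 1
which factors as (x - 1)^4. The eigenvalues (with algebraic multiplicities) are λ = 1 with multiplicity 4.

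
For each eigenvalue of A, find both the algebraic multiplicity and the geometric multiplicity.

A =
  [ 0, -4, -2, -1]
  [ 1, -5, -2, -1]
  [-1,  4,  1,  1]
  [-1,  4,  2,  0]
λ = -1: alg = 4, geom = 3

Step 1 — factor the characteristic polynomial to read off the algebraic multiplicities:
  χ_A(x) = (x + 1)^4

Step 2 — compute geometric multiplicities via the rank-nullity identity g(λ) = n − rank(A − λI):
  rank(A − (-1)·I) = 1, so dim ker(A − (-1)·I) = n − 1 = 3

Summary:
  λ = -1: algebraic multiplicity = 4, geometric multiplicity = 3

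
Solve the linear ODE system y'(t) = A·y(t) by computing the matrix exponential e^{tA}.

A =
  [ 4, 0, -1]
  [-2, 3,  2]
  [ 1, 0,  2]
e^{tA} =
  [t*exp(3*t) + exp(3*t), 0, -t*exp(3*t)]
  [-2*t*exp(3*t), exp(3*t), 2*t*exp(3*t)]
  [t*exp(3*t), 0, -t*exp(3*t) + exp(3*t)]

Strategy: write A = P · J · P⁻¹ where J is a Jordan canonical form, so e^{tA} = P · e^{tJ} · P⁻¹, and e^{tJ} can be computed block-by-block.

A has Jordan form
J =
  [3, 1, 0]
  [0, 3, 0]
  [0, 0, 3]
(up to reordering of blocks).

Per-block formulas:
  For a 2×2 Jordan block J_2(3): exp(t · J_2(3)) = e^(3t)·(I + t·N), where N is the 2×2 nilpotent shift.
  For a 1×1 block at λ = 3: exp(t · [3]) = [e^(3t)].

After assembling e^{tJ} and conjugating by P, we get:

e^{tA} =
  [t*exp(3*t) + exp(3*t), 0, -t*exp(3*t)]
  [-2*t*exp(3*t), exp(3*t), 2*t*exp(3*t)]
  [t*exp(3*t), 0, -t*exp(3*t) + exp(3*t)]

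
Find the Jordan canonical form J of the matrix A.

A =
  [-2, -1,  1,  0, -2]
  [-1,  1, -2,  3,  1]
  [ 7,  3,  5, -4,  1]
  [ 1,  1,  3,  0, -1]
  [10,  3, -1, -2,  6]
J_3(2) ⊕ J_2(2)

The characteristic polynomial is
  det(x·I − A) = x^5 - 10*x^4 + 40*x^3 - 80*x^2 + 80*x - 32 = (x - 2)^5

Eigenvalues and multiplicities (the geometric multiplicity of λ is n − rank(A − λI), which equals the number of Jordan blocks for λ):
  λ = 2: algebraic multiplicity = 5, geometric multiplicity = 2

Determining the block sizes for each eigenvalue:
  λ = 2: with am = 5 and gm = 2, the partition is not yet determined (e.g. several partitions of 5 into 2 parts exist). Let N = A − (2)·I. Computing rank(N^1) = 3, rank(N^2) = 1, rank(N^3) = 0; the number of blocks of size ≥ j is rank(N^{j−1}) − rank(N^j), giving [2, 2, 1]. So we have 1 block(s) of size 3, 1 block(s) of size 2 → block sizes [3, 2]

Assembling the blocks gives a Jordan form
J =
  [2, 1, 0, 0, 0]
  [0, 2, 1, 0, 0]
  [0, 0, 2, 0, 0]
  [0, 0, 0, 2, 1]
  [0, 0, 0, 0, 2]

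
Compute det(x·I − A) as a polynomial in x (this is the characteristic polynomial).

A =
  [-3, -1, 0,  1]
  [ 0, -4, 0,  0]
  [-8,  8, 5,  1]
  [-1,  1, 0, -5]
x^4 + 7*x^3 - 12*x^2 - 176*x - 320

Expanding det(x·I − A) (e.g. by cofactor expansion or by noting that A is similar to its Jordan form J, which has the same characteristic polynomial as A) gives
  χ_A(x) = x^4 + 7*x^3 - 12*x^2 - 176*x - 320
which factors as (x - 5)*(x + 4)^3. The eigenvalues (with algebraic multiplicities) are λ = -4 with multiplicity 3, λ = 5 with multiplicity 1.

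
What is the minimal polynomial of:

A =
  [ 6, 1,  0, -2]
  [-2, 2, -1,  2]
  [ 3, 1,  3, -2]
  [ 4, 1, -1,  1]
x^3 - 9*x^2 + 27*x - 27

The characteristic polynomial is χ_A(x) = (x - 3)^4, so the eigenvalues are known. The minimal polynomial is
  m_A(x) = Π_λ (x − λ)^{k_λ}
where k_λ is the size of the *largest* Jordan block for λ (equivalently, the smallest k with (A − λI)^k v = 0 for every generalised eigenvector v of λ).

  λ = 3: largest Jordan block has size 3, contributing (x − 3)^3

So m_A(x) = (x - 3)^3 = x^3 - 9*x^2 + 27*x - 27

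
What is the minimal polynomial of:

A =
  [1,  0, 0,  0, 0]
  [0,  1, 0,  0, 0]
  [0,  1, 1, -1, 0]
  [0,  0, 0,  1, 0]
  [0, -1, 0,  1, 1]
x^2 - 2*x + 1

The characteristic polynomial is χ_A(x) = (x - 1)^5, so the eigenvalues are known. The minimal polynomial is
  m_A(x) = Π_λ (x − λ)^{k_λ}
where k_λ is the size of the *largest* Jordan block for λ (equivalently, the smallest k with (A − λI)^k v = 0 for every generalised eigenvector v of λ).

  λ = 1: largest Jordan block has size 2, contributing (x − 1)^2

So m_A(x) = (x - 1)^2 = x^2 - 2*x + 1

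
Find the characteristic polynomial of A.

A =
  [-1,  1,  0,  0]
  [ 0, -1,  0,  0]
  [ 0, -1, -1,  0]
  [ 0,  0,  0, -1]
x^4 + 4*x^3 + 6*x^2 + 4*x + 1

Expanding det(x·I − A) (e.g. by cofactor expansion or by noting that A is similar to its Jordan form J, which has the same characteristic polynomial as A) gives
  χ_A(x) = x^4 + 4*x^3 + 6*x^2 + 4*x + 1
which factors as (x + 1)^4. The eigenvalues (with algebraic multiplicities) are λ = -1 with multiplicity 4.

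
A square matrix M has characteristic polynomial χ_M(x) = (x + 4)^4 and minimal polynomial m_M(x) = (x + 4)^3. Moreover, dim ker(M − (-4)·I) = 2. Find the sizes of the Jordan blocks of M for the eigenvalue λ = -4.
Block sizes for λ = -4: [3, 1]

Step 1 — from the characteristic polynomial, algebraic multiplicity of λ = -4 is 4. From dim ker(M − (-4)·I) = 2, there are exactly 2 Jordan blocks for λ = -4.
Step 2 — from the minimal polynomial, the factor (x + 4)^3 tells us the largest block for λ = -4 has size 3.
Step 3 — with total size 4, 2 blocks, and largest block 3, the block sizes (in nonincreasing order) are [3, 1].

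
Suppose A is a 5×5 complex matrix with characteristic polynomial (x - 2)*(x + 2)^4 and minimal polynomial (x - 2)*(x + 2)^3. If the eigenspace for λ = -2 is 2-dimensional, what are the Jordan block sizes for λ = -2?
Block sizes for λ = -2: [3, 1]

Step 1 — from the characteristic polynomial, algebraic multiplicity of λ = -2 is 4. From dim ker(A − (-2)·I) = 2, there are exactly 2 Jordan blocks for λ = -2.
Step 2 — from the minimal polynomial, the factor (x + 2)^3 tells us the largest block for λ = -2 has size 3.
Step 3 — with total size 4, 2 blocks, and largest block 3, the block sizes (in nonincreasing order) are [3, 1].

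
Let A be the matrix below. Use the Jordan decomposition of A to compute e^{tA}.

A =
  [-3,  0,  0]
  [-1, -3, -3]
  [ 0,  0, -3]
e^{tA} =
  [exp(-3*t), 0, 0]
  [-t*exp(-3*t), exp(-3*t), -3*t*exp(-3*t)]
  [0, 0, exp(-3*t)]

Strategy: write A = P · J · P⁻¹ where J is a Jordan canonical form, so e^{tA} = P · e^{tJ} · P⁻¹, and e^{tJ} can be computed block-by-block.

A has Jordan form
J =
  [-3,  1,  0]
  [ 0, -3,  0]
  [ 0,  0, -3]
(up to reordering of blocks).

Per-block formulas:
  For a 1×1 block at λ = -3: exp(t · [-3]) = [e^(-3t)].
  For a 2×2 Jordan block J_2(-3): exp(t · J_2(-3)) = e^(-3t)·(I + t·N), where N is the 2×2 nilpotent shift.

After assembling e^{tJ} and conjugating by P, we get:

e^{tA} =
  [exp(-3*t), 0, 0]
  [-t*exp(-3*t), exp(-3*t), -3*t*exp(-3*t)]
  [0, 0, exp(-3*t)]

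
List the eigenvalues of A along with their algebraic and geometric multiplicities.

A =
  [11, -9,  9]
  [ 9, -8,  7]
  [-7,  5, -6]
λ = -1: alg = 3, geom = 1

Step 1 — factor the characteristic polynomial to read off the algebraic multiplicities:
  χ_A(x) = (x + 1)^3

Step 2 — compute geometric multiplicities via the rank-nullity identity g(λ) = n − rank(A − λI):
  rank(A − (-1)·I) = 2, so dim ker(A − (-1)·I) = n − 2 = 1

Summary:
  λ = -1: algebraic multiplicity = 3, geometric multiplicity = 1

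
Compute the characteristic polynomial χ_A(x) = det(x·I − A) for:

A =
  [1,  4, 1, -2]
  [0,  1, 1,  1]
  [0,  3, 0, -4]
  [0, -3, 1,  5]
x^4 - 7*x^3 + 15*x^2 - 13*x + 4

Expanding det(x·I − A) (e.g. by cofactor expansion or by noting that A is similar to its Jordan form J, which has the same characteristic polynomial as A) gives
  χ_A(x) = x^4 - 7*x^3 + 15*x^2 - 13*x + 4
which factors as (x - 4)*(x - 1)^3. The eigenvalues (with algebraic multiplicities) are λ = 1 with multiplicity 3, λ = 4 with multiplicity 1.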